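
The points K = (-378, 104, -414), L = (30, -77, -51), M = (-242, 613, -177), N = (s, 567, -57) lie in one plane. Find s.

-110

Normal to plane KLM: n = (-227664, -47328, 232288); plane equation n·P = -15032352.
Requiring n·N = -15032352: (-227664)s + (-40075392) = -15032352.
So s = -110.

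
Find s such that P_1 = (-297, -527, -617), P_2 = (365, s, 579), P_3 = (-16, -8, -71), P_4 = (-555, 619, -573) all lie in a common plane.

Normal to plane P_1P_3P_4: n = (-602880, -153232, 455928); plane equation n·P = -21498952.
Requiring n·P_2 = -21498952: (-153232)s + (43931112) = -21498952.
So s = 427.

427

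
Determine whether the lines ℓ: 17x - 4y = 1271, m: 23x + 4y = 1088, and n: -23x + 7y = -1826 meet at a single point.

The three lines meet at one point iff the augmented coefficient matrix [aᵢ bᵢ cᵢ] has rank < 3, i.e. its determinant vanishes.
Here the determinant is 27.
Nonzero, so no common point exists.

No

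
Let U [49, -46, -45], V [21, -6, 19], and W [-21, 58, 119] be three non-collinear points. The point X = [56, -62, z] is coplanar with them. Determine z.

A normal to the plane is n = UV × UW = (-96, 112, -112).
X lies in the plane iff n · UX = 0.
This gives (-112)z + (-7504) = 0, so z = -67.

-67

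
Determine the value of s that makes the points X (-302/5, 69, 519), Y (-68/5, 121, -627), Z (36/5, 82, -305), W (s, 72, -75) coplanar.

Normal to plane XYZ: n = (-27950, -194532/5, -14534/5); plane equation n·P = -12524954/5.
Requiring n·W = -12524954/5: (-27950)s + (-12916254/5) = -12524954/5.
So s = -14/5.

-14/5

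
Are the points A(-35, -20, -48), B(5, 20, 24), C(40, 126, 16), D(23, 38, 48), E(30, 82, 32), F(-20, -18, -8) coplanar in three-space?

The plane through A, B, C has normal n = AB × AC = (-7952, 2840, 2840) and equation n·P = 85200.
Checking the remaining points: n·D = 61344, n·E = 85200, n·F = 85200.
Since n·D = 61344 ≠ 85200, D is off the plane and the points are not all coplanar.

No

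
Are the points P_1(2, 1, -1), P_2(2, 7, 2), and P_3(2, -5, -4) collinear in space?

P_1P_2 = (0, 6, 3), P_1P_3 = (0, -6, -3).
P_1P_2 × P_1P_3 = (0, 0, 0).
The cross product vanishes, so the three points are collinear.

Yes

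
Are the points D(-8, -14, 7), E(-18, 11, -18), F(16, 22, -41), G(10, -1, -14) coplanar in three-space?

No

The four points are coplanar iff the 3×3 determinant with rows DE, DF, DG is zero.
Rows: (-10, 25, -25), (24, 36, -48), (18, 13, -21).
Expanding along the first row: (-10)(-132) − (25)(360) + (-25)(-336) = 720.
Nonzero ⇒ not coplanar.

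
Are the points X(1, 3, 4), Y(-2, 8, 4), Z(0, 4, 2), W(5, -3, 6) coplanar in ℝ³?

Yes

With X as base: XY = (-3, 5, 0), XZ = (-1, 1, -2), XW = (4, -6, 2).
XZ × XW = (-10, -6, 2).
XY · (XZ × XW) = 0.
The scalar triple product vanishes, so the four points are coplanar.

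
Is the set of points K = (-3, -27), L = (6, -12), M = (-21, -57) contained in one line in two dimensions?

Yes

KL = (9, 15), KM = (-18, -30).
Checking proportionality: KM = -2·KL, so the vectors are parallel and the points are collinear.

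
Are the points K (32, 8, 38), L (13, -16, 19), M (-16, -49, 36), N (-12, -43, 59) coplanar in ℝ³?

A normal to the plane through K, L, M is n = KL × KM = (-1035, 874, -69).
The plane has equation n·P = -28750. For N: n·N = -29233.
-29233 ≠ -28750, so N is off the plane.

No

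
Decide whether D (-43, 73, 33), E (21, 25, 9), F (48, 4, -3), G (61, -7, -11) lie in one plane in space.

Yes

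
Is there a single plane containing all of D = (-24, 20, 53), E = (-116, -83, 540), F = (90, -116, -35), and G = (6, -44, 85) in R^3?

Yes

With D as base: DE = (-92, -103, 487), DF = (114, -136, -88), DG = (30, -64, 32).
DF × DG = (-9984, -6288, -3216).
DE · (DF × DG) = 0.
The scalar triple product vanishes, so the four points are coplanar.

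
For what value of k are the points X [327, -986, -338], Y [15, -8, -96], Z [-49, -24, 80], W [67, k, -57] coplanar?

-307

The points are coplanar iff XY · (XZ × XW) = 0.
Expanding, this is linear in k: (39424)k + (12103168) = 0.
So k = -307.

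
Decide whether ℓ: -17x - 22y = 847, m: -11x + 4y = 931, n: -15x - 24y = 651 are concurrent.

Intersecting ℓ and m: solving the 2×2 system gives (x, y) = (-77, 21).
Substitute into n: (-15)(-77) + (-24)(21) = 651.
This equals 651, so (-77, 21) lies on all three lines and they are concurrent.

Yes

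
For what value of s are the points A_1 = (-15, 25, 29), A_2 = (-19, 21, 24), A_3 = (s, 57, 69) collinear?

Collinearity requires A_1A_2 × A_1A_3 = 0; each component is linear in s.
The y-component gives (-5)s + (85) = 0, so s = 17.
The remaining components then also vanish.

17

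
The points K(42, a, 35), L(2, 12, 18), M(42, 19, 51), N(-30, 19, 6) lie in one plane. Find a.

Coplanarity ⇔ det[KL; KM; KN] = 0.
Expanding, this is linear in a: (576)a + (-2880) = 0.
So a = 5.

5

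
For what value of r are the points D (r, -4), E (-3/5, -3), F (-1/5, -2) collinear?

Collinearity: (D − E) must be parallel to (F − E) = (2/5, 1).
Cross-multiplying the components: (r − (-3/5))·(1) = (-1)·(2/5).
Solving gives r = -1.

-1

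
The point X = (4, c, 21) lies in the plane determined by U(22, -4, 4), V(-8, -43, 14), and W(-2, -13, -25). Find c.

-34

Coplanarity requires UV · (UW × UX) = 0.
UV = (-30, -39, 10), UW = (-24, -9, -29); the triple product is linear in c with coefficient -1110 and constant term -37740.
Setting it to zero: c = -34.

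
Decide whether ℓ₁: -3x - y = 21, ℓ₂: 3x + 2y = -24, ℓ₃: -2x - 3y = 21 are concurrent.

Yes

Intersecting ℓ₁ and ℓ₂: solving the 2×2 system gives (x, y) = (-6, -3).
Substitute into ℓ₃: (-2)(-6) + (-3)(-3) = 21.
This equals 21, so (-6, -3) lies on all three lines and they are concurrent.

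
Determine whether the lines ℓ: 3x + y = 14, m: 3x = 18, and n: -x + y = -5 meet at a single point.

Lines aᵢx + bᵢy = cᵢ with pairwise distinct directions are concurrent exactly when det[aᵢ bᵢ cᵢ] = 0.
Here the determinant is -15.
Nonzero, so no common point exists.

No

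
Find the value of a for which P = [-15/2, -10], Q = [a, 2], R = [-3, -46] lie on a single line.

The three points are collinear iff det[PQ; PR] = 0.
This determinant is linear in a: (-36)a + (-324) = 0, so a = -9.

-9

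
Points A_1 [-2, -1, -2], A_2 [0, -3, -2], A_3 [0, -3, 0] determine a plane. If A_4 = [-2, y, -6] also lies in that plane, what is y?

-1

Coplanarity requires A_1A_2 · (A_1A_3 × A_1A_4) = 0.
A_1A_2 = (2, -2, 0), A_1A_3 = (2, -2, 2); the triple product is linear in y with coefficient -4 and constant term -4.
Setting it to zero: y = -1.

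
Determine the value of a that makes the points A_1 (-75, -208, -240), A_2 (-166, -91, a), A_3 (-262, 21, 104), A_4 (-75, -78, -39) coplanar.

-64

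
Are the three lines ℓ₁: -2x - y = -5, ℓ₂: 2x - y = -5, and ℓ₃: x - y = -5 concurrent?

Intersecting ℓ₁ and ℓ₂: solving the 2×2 system gives (x, y) = (0, 5).
Substitute into ℓ₃: (1)(0) + (-1)(5) = -5.
This equals -5, so (0, 5) lies on all three lines and they are concurrent.

Yes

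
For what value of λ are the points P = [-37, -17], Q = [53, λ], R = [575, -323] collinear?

Collinearity: (Q − P) must be parallel to (R − P) = (612, -306).
Cross-multiplying the components: (λ − (-17))·(612) = (90)·(-306).
Solving gives λ = -62.

-62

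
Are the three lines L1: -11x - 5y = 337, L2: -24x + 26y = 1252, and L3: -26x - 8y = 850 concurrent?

The three lines meet at one point iff the augmented coefficient matrix [aᵢ bᵢ cᵢ] has rank < 3, i.e. its determinant vanishes.
Here the determinant is 0.
It vanishes, so the lines are concurrent at (-37, 14).

Yes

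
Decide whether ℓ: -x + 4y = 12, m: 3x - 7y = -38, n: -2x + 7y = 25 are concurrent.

No

Intersecting ℓ and m: solving the 2×2 system gives (x, y) = (-68/5, -2/5).
Substitute into n: (-2)(-68/5) + (7)(-2/5) = 122/5.
But n requires 25 ≠ 122/5, so the three lines have no common point.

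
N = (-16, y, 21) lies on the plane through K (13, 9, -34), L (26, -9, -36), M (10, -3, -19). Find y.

-7

The plane through K, L, M has equation −294x − 189y − 210z = 1617.
Substituting N: (-189)y + (294) = 1617, so y = -7.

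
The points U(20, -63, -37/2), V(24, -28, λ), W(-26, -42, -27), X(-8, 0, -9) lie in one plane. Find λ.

Coplanarity ⇔ det[UV; UW; UX] = 0.
Expanding, this is linear in λ: (-2310)λ + (-16170) = 0.
So λ = -7.

-7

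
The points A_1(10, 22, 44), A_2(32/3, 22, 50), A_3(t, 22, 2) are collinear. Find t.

Direction A_1A_2 = (2/3, 0, 6). From the z-coordinate of A_3, the parameter along the line is τ = (2 − 44)/6 = -7.
Then t = 10 + (-7)·(2/3) = 16/3.

16/3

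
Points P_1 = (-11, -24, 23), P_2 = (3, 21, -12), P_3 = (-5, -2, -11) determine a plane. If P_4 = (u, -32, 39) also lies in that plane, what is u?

A normal to the plane is n = P_1P_2 × P_1P_3 = (-760, 266, 38).
P_4 lies in the plane iff n · P_1P_4 = 0.
This gives (-760)u + (-9880) = 0, so u = -13.

-13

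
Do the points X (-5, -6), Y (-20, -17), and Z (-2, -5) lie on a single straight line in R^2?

No

XY = (-15, -11), XZ = (3, 1).
If collinear, XZ would be a scalar multiple of XY. But (-15)·(1) ≠ (-11)·(3) (difference 18), so they are not parallel; the points are not collinear.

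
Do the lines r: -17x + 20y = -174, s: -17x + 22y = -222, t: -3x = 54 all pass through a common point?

Yes

Lines aᵢx + bᵢy = cᵢ with pairwise distinct directions are concurrent exactly when det[aᵢ bᵢ cᵢ] = 0.
Here the determinant is 0.
It vanishes, so the lines are concurrent at (-18, -24).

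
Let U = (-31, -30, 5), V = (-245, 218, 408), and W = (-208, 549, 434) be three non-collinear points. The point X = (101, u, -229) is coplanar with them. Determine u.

-126

The plane through U, V, W has equation −126945x + 20475y − 80010z = 2920995.
Substituting X: (20475)u + (5500845) = 2920995, so u = -126.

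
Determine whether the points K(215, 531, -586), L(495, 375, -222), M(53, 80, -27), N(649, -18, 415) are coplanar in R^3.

Yes

The four points are coplanar iff the 3×3 determinant with rows KL, KM, KN is zero.
Rows: (280, -156, 364), (-162, -451, 559), (434, -549, 1001).
Expanding along the first row: (280)(-144560) − (-156)(-404768) + (364)(284672) = 0.
Zero determinant ⇒ coplanar.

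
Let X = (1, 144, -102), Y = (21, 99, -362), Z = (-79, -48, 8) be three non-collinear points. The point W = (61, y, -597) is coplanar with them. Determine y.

123

Coplanarity requires XY · (XZ × XW) = 0.
XY = (20, -45, -260), XZ = (-80, -192, 110); the triple product is linear in y with coefficient 18600 and constant term -2287800.
Setting it to zero: y = 123.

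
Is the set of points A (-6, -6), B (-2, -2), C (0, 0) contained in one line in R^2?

AB = (4, 4), AC = (6, 6).
det[AB; AC] = (4)(6) − (4)(6) = 0.
The determinant is zero, so the points are collinear.

Yes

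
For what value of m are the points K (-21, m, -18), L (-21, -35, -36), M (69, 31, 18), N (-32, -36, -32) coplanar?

-23

The points are coplanar iff KL · (KM × KN) = 0.
Expanding, this is linear in m: (954)m + (21942) = 0.
So m = -23.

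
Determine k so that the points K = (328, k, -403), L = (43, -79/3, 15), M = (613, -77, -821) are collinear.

Collinearity requires KL × KM = 0; each component is linear in k.
The x-component gives (836)k + (129580/3) = 0, so k = -155/3.
The remaining components then also vanish.

-155/3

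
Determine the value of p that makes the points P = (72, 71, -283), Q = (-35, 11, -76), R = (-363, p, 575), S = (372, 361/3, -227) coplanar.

Coplanarity ⇔ det[PQ; PR; PS] = 0.
Expanding, this is linear in p: (-68092)p + (-11984192) = 0.
So p = -176.

-176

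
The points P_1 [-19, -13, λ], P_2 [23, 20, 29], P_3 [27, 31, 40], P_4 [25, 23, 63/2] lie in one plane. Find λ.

Coplanarity ⇔ det[P_1P_2; P_1P_3; P_1P_4] = 0.
Expanding, this is linear in λ: (10)λ + (-125) = 0.
So λ = 25/2.

25/2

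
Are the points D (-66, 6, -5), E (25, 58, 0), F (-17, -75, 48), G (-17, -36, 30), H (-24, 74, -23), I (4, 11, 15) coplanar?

Yes

The plane through D, E, F has normal n = DE × DF = (3161, -4578, -9919) and equation n·P = -186499.
Checking the remaining points: n·G = -186499, n·H = -186499, n·I = -186499.
All equal -186499, so all 6 points lie in one plane.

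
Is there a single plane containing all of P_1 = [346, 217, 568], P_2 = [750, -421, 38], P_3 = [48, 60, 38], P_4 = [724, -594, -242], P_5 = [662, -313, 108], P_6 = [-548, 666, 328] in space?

The plane through P_1, P_2, P_3 has normal n = P_1P_2 × P_1P_3 = (254930, 372060, -253552) and equation n·P = 24925264.
Checking the remaining points: n·P_4 = 24925264, n·P_5 = 24925264, n·P_6 = 24925264.
All equal 24925264, so all 6 points lie in one plane.

Yes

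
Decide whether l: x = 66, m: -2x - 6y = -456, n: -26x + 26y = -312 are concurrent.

Yes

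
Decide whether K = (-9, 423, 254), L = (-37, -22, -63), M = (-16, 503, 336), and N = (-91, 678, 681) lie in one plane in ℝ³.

No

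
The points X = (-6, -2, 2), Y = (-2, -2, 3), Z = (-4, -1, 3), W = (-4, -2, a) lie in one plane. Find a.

5/2

The points are coplanar iff XY · (XZ × XW) = 0.
Expanding, this is linear in a: (4)a + (-10) = 0.
So a = 5/2.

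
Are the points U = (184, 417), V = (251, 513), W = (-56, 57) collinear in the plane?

No

UV = (67, 96), UW = (-240, -360).
If collinear, UW would be a scalar multiple of UV. But (67)·(-360) ≠ (96)·(-240) (difference -1080), so they are not parallel; the points are not collinear.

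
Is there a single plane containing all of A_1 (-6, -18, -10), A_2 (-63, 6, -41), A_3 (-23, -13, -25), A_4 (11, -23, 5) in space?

Yes

The four points are coplanar iff the 3×3 determinant with rows A_1A_2, A_1A_3, A_1A_4 is zero.
Rows: (-57, 24, -31), (-17, 5, -15), (17, -5, 15).
Expanding along the first row: (-57)(0) − (24)(0) + (-31)(0) = 0.
Zero determinant ⇒ coplanar.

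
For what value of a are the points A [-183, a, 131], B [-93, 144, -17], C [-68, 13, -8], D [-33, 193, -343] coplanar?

Coplanarity ⇔ det[AB; AC; AD] = 0.
Expanding, this is linear in a: (-8690)a + (3710630) = 0.
So a = 427.

427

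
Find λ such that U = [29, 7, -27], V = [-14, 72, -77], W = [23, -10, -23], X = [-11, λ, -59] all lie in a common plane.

33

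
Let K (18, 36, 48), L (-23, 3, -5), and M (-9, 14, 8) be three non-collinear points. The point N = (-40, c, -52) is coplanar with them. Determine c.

-12

A normal to the plane is n = KL × KM = (154, -209, 11).
N lies in the plane iff n · KN = 0.
This gives (-209)c + (-2508) = 0, so c = -12.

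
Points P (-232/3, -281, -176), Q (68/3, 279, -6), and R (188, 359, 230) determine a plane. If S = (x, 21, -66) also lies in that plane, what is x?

-31/3

The plane through P, Q, R has equation 118560x + (13520/3)y − (253760/3)z = 4452240.
Substituting S: (118560)x + (5677360) = 4452240, so x = -31/3.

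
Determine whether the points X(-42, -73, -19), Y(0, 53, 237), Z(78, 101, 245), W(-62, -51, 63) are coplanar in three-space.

A normal to the plane through X, Y, Z is n = XY × XZ = (-11280, 19632, -7812).
The plane has equation n·P = -810948. For W: n·W = -794028.
-794028 ≠ -810948, so W is off the plane.

No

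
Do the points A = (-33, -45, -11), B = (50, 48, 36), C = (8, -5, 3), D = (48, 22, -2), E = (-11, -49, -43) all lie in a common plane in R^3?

The plane through A, B, C has normal n = AB × AC = (-578, 765, -493) and equation n·P = -9928.
Checking the remaining points: n·D = -9928, n·E = -9928.
All equal -9928, so all 5 points lie in one plane.

Yes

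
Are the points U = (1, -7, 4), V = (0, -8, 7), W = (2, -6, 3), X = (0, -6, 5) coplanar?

The four points are coplanar iff the 3×3 determinant with rows UV, UW, UX is zero.
Rows: (-1, -1, 3), (1, 1, -1), (-1, 1, 1).
Expanding along the first row: (-1)(2) − (-1)(0) + (3)(2) = 4.
Nonzero ⇒ not coplanar.

No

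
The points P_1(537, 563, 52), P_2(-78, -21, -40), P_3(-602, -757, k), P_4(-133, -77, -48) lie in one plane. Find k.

-104

Normal to plane P_1P_2P_4: n = (-480, 140, 2320); plane equation n·P = -58300.
Requiring n·P_3 = -58300: (2320)k + (182980) = -58300.
So k = -104.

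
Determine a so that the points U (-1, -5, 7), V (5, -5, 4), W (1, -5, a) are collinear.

Collinearity requires UV × UW = 0; each component is linear in a.
The y-component gives (-6)a + (36) = 0, so a = 6.
The remaining components then also vanish.

6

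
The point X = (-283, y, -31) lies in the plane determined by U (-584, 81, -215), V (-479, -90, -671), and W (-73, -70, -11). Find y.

10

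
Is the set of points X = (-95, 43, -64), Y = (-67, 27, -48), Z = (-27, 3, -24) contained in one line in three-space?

No

XY = (28, -16, 16), XZ = (68, -40, 40).
XY × XZ = (0, -32, -32).
The cross product is nonzero, so the points do not lie on one line.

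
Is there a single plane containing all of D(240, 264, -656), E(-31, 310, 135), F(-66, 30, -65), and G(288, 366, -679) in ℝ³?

A normal to the plane through D, E, F is n = DE × DF = (212280, -81885, 77490).
The plane has equation n·P = -21503880. For G: n·G = -21448980.
-21448980 ≠ -21503880, so G is off the plane.

No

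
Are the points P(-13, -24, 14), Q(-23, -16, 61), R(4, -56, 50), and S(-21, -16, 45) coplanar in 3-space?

With P as base: PQ = (-10, 8, 47), PR = (17, -32, 36), PS = (-8, 8, 31).
PR × PS = (-1280, -815, -120).
PQ · (PR × PS) = 640.
Since 640 ≠ 0, the four points are not coplanar.

No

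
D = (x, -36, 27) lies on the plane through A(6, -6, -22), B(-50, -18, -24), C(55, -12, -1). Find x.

55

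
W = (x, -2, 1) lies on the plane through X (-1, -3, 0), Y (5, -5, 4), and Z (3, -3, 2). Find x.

2

The plane through X, Y, Z has equation −4x + 4y + 8z = -8.
Substituting W: (-4)x + (0) = -8, so x = 2.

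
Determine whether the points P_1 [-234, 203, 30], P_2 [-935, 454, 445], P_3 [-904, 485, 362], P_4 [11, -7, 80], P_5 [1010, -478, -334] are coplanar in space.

No

The plane through P_1, P_2, P_3 has normal n = P_1P_2 × P_1P_3 = (-33698, -45318, -29512) and equation n·P = -2199582.
Checking the remaining points: n·P_4 = -2414412, n·P_5 = -2515968.
Since n·P_4 = -2414412 ≠ -2199582, P_4 is off the plane and the points are not all coplanar.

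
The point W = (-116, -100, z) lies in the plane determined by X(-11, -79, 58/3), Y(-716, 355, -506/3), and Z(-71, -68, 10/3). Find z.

A normal to the plane is n = XY × XZ = (-4876, 0, 18285).
W lies in the plane iff n · XW = 0.
This gives (18285)z + (158470) = 0, so z = -26/3.

-26/3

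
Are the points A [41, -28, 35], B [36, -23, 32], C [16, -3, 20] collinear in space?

Yes

AB = (-5, 5, -3), AC = (-25, 25, -15).
AB × AC = (0, 0, 0).
The cross product vanishes, so the three points are collinear.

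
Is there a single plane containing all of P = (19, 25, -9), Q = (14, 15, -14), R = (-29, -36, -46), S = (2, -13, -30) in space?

No

With P as base: PQ = (-5, -10, -5), PR = (-48, -61, -37), PS = (-17, -38, -21).
PR × PS = (-125, -379, 787).
PQ · (PR × PS) = 480.
Since 480 ≠ 0, the four points are not coplanar.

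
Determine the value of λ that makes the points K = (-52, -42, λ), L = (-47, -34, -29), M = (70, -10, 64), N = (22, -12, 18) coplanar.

Coplanarity ⇔ det[KL; KM; KN] = 0.
Expanding, this is linear in λ: (-918)λ + (-23868) = 0.
So λ = -26.

-26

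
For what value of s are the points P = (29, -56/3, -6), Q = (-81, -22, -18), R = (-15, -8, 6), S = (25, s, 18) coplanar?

Coplanarity ⇔ det[PQ; PR; PS] = 0.
Expanding, this is linear in s: (1848)s + (2464) = 0.
So s = -4/3.

-4/3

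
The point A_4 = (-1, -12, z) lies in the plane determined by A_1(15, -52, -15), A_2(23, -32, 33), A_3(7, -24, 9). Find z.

9

A normal to the plane is n = A_1A_2 × A_1A_3 = (-864, -576, 384).
A_4 lies in the plane iff n · A_1A_4 = 0.
This gives (384)z + (-3456) = 0, so z = 9.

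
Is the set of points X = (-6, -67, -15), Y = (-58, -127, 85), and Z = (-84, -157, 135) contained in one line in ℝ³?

XY = (-52, -60, 100), XZ = (-78, -90, 150).
XY × XZ = (0, 0, 0).
The cross product vanishes, so the three points are collinear.

Yes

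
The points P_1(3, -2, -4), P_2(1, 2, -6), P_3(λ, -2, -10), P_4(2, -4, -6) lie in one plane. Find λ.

Normal to plane P_1P_2P_4: n = (-12, -2, 8); plane equation n·P = -64.
Requiring n·P_3 = -64: (-12)λ + (-76) = -64.
So λ = -1.

-1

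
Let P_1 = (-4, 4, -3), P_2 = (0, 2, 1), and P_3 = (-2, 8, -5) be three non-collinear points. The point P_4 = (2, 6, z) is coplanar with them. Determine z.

The plane through P_1, P_2, P_3 has equation −12x + 16y + 20z = 52.
Substituting P_4: (20)z + (72) = 52, so z = -1.

-1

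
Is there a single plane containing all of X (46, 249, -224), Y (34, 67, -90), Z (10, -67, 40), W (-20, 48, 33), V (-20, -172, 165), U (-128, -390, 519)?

Yes

The plane through X, Y, Z has normal n = XY × XZ = (-5704, -1656, -2760) and equation n·P = -56488.
Checking the remaining points: n·W = -56488, n·V = -56488, n·U = -56488.
All equal -56488, so all 6 points lie in one plane.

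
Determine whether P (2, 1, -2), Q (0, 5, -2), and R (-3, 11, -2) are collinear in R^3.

Yes

PQ = (-2, 4, 0), PR = (-5, 10, 0).
PQ × PR = (0, 0, 0).
The cross product vanishes, so the three points are collinear.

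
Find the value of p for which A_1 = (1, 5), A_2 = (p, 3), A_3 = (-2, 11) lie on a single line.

Collinearity: (A_2 − A_1) must be parallel to (A_3 − A_1) = (-3, 6).
Cross-multiplying the components: (p − 1)·(6) = (-2)·(-3).
Solving gives p = 2.

2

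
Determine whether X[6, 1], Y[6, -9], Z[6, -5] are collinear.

Yes

XY = (0, -10), XZ = (0, -6).
det[XY; XZ] = (0)(-6) − (-10)(0) = 0.
The determinant is zero, so the points are collinear.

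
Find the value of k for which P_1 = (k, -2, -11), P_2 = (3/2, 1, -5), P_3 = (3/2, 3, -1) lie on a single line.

Direction P_2P_3 = (0, 2, 4). From the y-coordinate of P_1, the parameter along the line is τ = (-2 − 1)/2 = -3/2.
Then k = 3/2 + (-3/2)·(0) = 3/2.

3/2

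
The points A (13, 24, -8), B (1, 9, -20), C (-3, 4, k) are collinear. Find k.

Direction AB = (-12, -15, -12). From the x-coordinate of C, the parameter along the line is τ = (-3 − 13)/(-12) = 4/3.
Then k = (-8) + 4/3·(-12) = -24.

-24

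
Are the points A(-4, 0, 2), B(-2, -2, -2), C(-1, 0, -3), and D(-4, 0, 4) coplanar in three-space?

The four points are coplanar iff the 3×3 determinant with rows AB, AC, AD is zero.
Rows: (2, -2, -4), (3, 0, -5), (0, 0, 2).
Expanding along the first row: (2)(0) − (-2)(6) + (-4)(0) = 12.
Nonzero ⇒ not coplanar.

No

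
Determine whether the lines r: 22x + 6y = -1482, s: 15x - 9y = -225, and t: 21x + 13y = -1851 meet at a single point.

Yes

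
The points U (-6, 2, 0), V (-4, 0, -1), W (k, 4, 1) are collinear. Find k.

-8

Direction UV = (2, -2, -1). From the y-coordinate of W, the parameter along the line is τ = (4 − 2)/(-2) = -1.
Then k = (-6) + (-1)·(2) = -8.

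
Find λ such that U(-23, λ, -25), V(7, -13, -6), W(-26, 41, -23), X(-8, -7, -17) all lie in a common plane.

The points are coplanar iff UV · (UW × UX) = 0.
Expanding, this is linear in λ: (108)λ + (-1728) = 0.
So λ = 16.

16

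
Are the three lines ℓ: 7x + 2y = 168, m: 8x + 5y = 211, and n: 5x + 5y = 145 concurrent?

The three lines meet at one point iff the augmented coefficient matrix [aᵢ bᵢ cᵢ] has rank < 3, i.e. its determinant vanishes.
Here the determinant is 0.
It vanishes, so the lines are concurrent at (22, 7).

Yes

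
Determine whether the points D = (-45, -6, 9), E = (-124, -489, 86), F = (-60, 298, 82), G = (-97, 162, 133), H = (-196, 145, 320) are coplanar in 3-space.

No

The plane through D, E, F has normal n = DE × DF = (-58667, 4612, -31261) and equation n·P = 2330994.
Checking the remaining points: n·G = 2280130, n·H = 2163952.
Since n·G = 2280130 ≠ 2330994, G is off the plane and the points are not all coplanar.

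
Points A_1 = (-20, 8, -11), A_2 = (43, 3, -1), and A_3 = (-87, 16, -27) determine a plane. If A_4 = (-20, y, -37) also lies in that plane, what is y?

Coplanarity requires A_1A_2 · (A_1A_3 × A_1A_4) = 0.
A_1A_2 = (63, -5, 10), A_1A_3 = (-67, 8, -16); the triple product is linear in y with coefficient 338 and constant term -7098.
Setting it to zero: y = 21.

21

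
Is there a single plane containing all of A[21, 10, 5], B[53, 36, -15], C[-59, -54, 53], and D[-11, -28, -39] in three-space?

No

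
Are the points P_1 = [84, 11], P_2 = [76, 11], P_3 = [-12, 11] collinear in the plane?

P_1P_2 = (-8, 0), P_1P_3 = (-96, 0).
Twice the signed area of △P_1P_2P_3 is (-8)(0) − (0)(-96) = 0.
The triangle is degenerate (zero area), so the points are collinear.

Yes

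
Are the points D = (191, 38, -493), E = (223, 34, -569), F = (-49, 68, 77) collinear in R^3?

DE = (32, -4, -76), DF = (-240, 30, 570).
DE × DF = (0, 0, 0).
The cross product vanishes, so the three points are collinear.

Yes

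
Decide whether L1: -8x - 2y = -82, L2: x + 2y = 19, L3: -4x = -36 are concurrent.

Lines aᵢx + bᵢy = cᵢ with pairwise distinct directions are concurrent exactly when det[aᵢ bᵢ cᵢ] = 0.
Here the determinant is 0.
It vanishes, so the lines are concurrent at (9, 5).

Yes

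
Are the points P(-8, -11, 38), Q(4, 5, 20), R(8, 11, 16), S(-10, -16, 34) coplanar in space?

Yes

A normal to the plane through P, Q, R is n = PQ × PR = (44, -24, 8).
The plane has equation n·X = 216. For S: n·S = 216.
Equal, so S lies in the plane and all four are coplanar.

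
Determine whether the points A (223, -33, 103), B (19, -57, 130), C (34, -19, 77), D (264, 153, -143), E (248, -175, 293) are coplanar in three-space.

No

The plane through A, B, C has normal n = AB × AC = (246, -10407, -7392) and equation n·P = -363087.
Checking the remaining points: n·D = -470271, n·E = -283623.
Since n·D = -470271 ≠ -363087, D is off the plane and the points are not all coplanar.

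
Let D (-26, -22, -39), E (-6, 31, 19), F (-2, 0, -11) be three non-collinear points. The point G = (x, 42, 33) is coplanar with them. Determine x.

Coplanarity requires DE · (DF × DG) = 0.
DE = (20, 53, 58), DF = (24, 22, 28); the triple product is linear in x with coefficient 208 and constant term -1248.
Setting it to zero: x = 6.

6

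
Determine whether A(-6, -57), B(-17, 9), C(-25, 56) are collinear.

AB = (-11, 66), AC = (-19, 113).
det[AB; AC] = (-11)(113) − (66)(-19) = 11.
The determinant is nonzero, so they are not collinear.

No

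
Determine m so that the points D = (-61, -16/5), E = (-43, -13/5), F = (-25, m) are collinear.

-2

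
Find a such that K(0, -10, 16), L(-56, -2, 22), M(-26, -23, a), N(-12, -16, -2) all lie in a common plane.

The points are coplanar iff KL · (KM × KN) = 0.
Expanding, this is linear in a: (-432)a + (-9936) = 0.
So a = -23.

-23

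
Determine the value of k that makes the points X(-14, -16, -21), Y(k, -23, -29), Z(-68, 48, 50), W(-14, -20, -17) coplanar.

Normal to plane XZW: n = (540, 216, 216); plane equation n·P = -15552.
Requiring n·Y = -15552: (540)k + (-11232) = -15552.
So k = -8.

-8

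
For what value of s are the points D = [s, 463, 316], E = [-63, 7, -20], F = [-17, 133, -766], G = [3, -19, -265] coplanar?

-471

The points are coplanar iff DE · (DF × DG) = 0.
Expanding, this is linear in s: (50266)s + (23675286) = 0.
So s = -471.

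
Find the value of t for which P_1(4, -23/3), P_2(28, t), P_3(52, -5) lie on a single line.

The three points are collinear iff det[P_1P_2; P_1P_3] = 0.
This determinant is linear in t: (-48)t + (-304) = 0, so t = -19/3.

-19/3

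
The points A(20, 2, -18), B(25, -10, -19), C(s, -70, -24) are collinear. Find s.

Collinearity requires AB × AC = 0; each component is linear in s.
The y-component gives (-1)s + (50) = 0, so s = 50.
The remaining components then also vanish.

50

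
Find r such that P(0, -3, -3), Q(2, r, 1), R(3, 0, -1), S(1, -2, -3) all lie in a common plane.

The points are coplanar iff PQ · (PR × PS) = 0.
Expanding, this is linear in r: (2)r + (2) = 0.
So r = -1.

-1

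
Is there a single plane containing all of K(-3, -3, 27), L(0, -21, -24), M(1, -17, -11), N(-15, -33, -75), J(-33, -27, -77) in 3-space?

No

The plane through K, L, M has normal n = KL × KM = (-30, -90, 30) and equation n·P = 1170.
Checking the remaining points: n·N = 1170, n·J = 1110.
Since n·J = 1110 ≠ 1170, J is off the plane and the points are not all coplanar.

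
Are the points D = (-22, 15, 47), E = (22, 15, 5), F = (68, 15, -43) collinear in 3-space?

DE = (44, 0, -42), DF = (90, 0, -90).
DE × DF = (0, 180, 0).
The cross product is nonzero, so the points do not lie on one line.

No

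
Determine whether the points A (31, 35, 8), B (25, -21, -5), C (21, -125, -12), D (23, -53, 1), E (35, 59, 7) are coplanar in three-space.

No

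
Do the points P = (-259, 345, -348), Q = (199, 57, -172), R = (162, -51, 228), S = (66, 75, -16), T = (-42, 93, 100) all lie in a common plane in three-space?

The plane through P, Q, R has normal n = PQ × PR = (-96192, -189712, -60120) and equation n·X = -19615152.
Checking the remaining points: n·S = -19615152, n·T = -19615152.
All equal -19615152, so all 5 points lie in one plane.

Yes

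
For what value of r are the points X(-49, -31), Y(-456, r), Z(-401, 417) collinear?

Collinearity: (Y − X) must be parallel to (Z − X) = (-352, 448).
Cross-multiplying the components: (r − (-31))·(-352) = (-407)·(448).
Solving gives r = 487.

487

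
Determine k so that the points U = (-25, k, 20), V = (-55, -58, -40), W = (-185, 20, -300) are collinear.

-76

Collinearity requires UV × UW = 0; each component is linear in k.
The x-component gives (260)k + (19760) = 0, so k = -76.
The remaining components then also vanish.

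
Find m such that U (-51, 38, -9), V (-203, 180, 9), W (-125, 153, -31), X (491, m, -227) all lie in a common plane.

Normal to plane UVW: n = (-5194, -4676, -6972); plane equation n·P = 149954.
Requiring n·X = 149954: (-4676)m + (-967610) = 149954.
So m = -239.

-239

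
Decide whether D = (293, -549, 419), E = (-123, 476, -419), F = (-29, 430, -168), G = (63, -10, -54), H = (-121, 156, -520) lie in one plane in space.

The plane through D, E, F has normal n = DE × DF = (218727, 25644, -77214) and equation n·P = 17655789.
Checking the remaining points: n·G = 17692917, n·H = 17685777.
Since n·G = 17692917 ≠ 17655789, G is off the plane and the points are not all coplanar.

No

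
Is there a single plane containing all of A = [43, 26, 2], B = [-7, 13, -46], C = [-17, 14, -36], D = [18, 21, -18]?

The four points are coplanar iff the 3×3 determinant with rows AB, AC, AD is zero.
Rows: (-50, -13, -48), (-60, -12, -38), (-25, -5, -20).
Expanding along the first row: (-50)(50) − (-13)(250) + (-48)(0) = 750.
Nonzero ⇒ not coplanar.

No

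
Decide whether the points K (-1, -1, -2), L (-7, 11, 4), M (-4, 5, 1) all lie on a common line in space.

Yes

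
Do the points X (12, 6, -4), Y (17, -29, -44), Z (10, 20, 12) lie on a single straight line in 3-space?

Yes

XY = (5, -35, -40), XZ = (-2, 14, 16).
XY × XZ = (0, 0, 0).
The cross product vanishes, so the three points are collinear.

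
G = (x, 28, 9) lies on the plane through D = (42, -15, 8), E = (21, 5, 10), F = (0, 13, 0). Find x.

-7

A normal to the plane is n = DE × DF = (-216, -252, 252).
G lies in the plane iff n · DG = 0.
This gives (-216)x + (-1512) = 0, so x = -7.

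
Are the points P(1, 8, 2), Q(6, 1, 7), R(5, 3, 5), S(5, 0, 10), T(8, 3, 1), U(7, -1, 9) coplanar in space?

Yes

The plane through P, Q, R has normal n = PQ × PR = (4, 5, 3) and equation n·X = 50.
Checking the remaining points: n·S = 50, n·T = 50, n·U = 50.
All equal 50, so all 6 points lie in one plane.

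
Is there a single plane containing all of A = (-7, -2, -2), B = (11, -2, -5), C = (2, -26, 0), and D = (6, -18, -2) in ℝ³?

No

With A as base: AB = (18, 0, -3), AC = (9, -24, 2), AD = (13, -16, 0).
AC × AD = (32, 26, 168).
AB · (AC × AD) = 72.
Since 72 ≠ 0, the four points are not coplanar.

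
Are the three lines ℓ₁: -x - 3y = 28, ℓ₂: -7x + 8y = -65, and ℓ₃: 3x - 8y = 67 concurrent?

No

Intersecting ℓ₁ and ℓ₂: solving the 2×2 system gives (x, y) = (-1, -9).
Substitute into ℓ₃: (3)(-1) + (-8)(-9) = 69.
But ℓ₃ requires 67 ≠ 69, so the three lines have no common point.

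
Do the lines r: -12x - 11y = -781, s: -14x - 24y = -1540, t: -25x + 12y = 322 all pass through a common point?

No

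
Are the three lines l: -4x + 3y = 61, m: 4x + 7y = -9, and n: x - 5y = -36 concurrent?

Intersecting l and m: solving the 2×2 system gives (x, y) = (-227/20, 26/5).
Substitute into n: (1)(-227/20) + (-5)(26/5) = -747/20.
But n requires -36 ≠ -747/20, so the three lines have no common point.

No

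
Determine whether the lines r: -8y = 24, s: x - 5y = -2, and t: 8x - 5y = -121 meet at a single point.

Yes

Intersecting r and s: solving the 2×2 system gives (x, y) = (-17, -3).
Substitute into t: (8)(-17) + (-5)(-3) = -121.
This equals -121, so (-17, -3) lies on all three lines and they are concurrent.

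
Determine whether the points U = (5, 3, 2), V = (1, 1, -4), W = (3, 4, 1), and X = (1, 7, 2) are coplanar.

Yes

The four points are coplanar iff the 3×3 determinant with rows UV, UW, UX is zero.
Rows: (-4, -2, -6), (-2, 1, -1), (-4, 4, 0).
Expanding along the first row: (-4)(4) − (-2)(-4) + (-6)(-4) = 0.
Zero determinant ⇒ coplanar.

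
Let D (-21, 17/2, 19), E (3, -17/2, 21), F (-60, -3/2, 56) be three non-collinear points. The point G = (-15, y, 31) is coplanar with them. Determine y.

The plane through D, E, F has equation −609x − 966y − 903z = -12579.
Substituting G: (-966)y + (-18858) = -12579, so y = -13/2.

-13/2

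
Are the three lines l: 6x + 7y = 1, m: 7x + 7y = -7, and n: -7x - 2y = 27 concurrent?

No

Lines aᵢx + bᵢy = cᵢ with pairwise distinct directions are concurrent exactly when det[aᵢ bᵢ cᵢ] = 0.
Here the determinant is 105.
Nonzero, so no common point exists.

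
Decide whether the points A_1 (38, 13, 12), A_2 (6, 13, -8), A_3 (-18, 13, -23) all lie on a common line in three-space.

Yes

A_1A_2 = (-32, 0, -20), A_1A_3 = (-56, 0, -35).
Each component of A_1A_3 is 7/4 times the corresponding component of A_1A_2, so A_1A_3 = 7/4·A_1A_2 and the points are collinear.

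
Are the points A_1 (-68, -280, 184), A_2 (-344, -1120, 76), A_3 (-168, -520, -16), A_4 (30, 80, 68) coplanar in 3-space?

Yes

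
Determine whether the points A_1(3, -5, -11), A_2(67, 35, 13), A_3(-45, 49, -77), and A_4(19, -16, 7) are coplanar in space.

Yes

A normal to the plane through A_1, A_2, A_3 is n = A_1A_2 × A_1A_3 = (-3936, 3072, 5376).
The plane has equation n·P = -86304. For A_4: n·A_4 = -86304.
Equal, so A_4 lies in the plane and all four are coplanar.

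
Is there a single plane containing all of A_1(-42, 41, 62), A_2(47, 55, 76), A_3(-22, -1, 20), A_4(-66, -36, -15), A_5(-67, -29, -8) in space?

Yes

The plane through A_1, A_2, A_3 has normal n = A_1A_2 × A_1A_3 = (0, 4018, -4018) and equation n·P = -84378.
Checking the remaining points: n·A_4 = -84378, n·A_5 = -84378.
All equal -84378, so all 5 points lie in one plane.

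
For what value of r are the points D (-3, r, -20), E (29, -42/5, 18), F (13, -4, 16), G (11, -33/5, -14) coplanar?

-16/5

The points are coplanar iff DE · (DF × DG) = 0.
Expanding, this is linear in r: (476)r + (7616/5) = 0.
So r = -16/5.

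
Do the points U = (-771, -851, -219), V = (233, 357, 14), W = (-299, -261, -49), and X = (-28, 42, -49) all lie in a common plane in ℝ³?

The four points are coplanar iff the 3×3 determinant with rows UV, UW, UX is zero.
Rows: (1004, 1208, 233), (472, 590, 170), (743, 893, 170).
Expanding along the first row: (1004)(-51510) − (1208)(-46070) + (233)(-16874) = 4878.
Nonzero ⇒ not coplanar.

No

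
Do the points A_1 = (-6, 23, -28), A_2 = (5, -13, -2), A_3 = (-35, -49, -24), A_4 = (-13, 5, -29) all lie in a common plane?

A normal to the plane through A_1, A_2, A_3 is n = A_1A_2 × A_1A_3 = (1728, -798, -1836).
The plane has equation n·P = 22686. For A_4: n·A_4 = 26790.
26790 ≠ 22686, so A_4 is off the plane.

No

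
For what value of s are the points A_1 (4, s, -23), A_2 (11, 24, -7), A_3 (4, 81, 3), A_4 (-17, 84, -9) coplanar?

-23

Coplanarity ⇔ det[A_1A_2; A_1A_3; A_1A_4] = 0.
Expanding, this is linear in s: (294)s + (6762) = 0.
So s = -23.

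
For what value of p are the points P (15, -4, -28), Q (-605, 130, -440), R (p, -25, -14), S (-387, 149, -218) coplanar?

Coplanarity ⇔ det[PQ; PR; PS] = 0.
Expanding, this is linear in p: (-37576)p + (2141832) = 0.
So p = 57.

57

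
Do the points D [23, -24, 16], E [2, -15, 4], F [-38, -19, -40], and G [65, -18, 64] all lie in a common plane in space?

With D as base: DE = (-21, 9, -12), DF = (-61, 5, -56), DG = (42, 6, 48).
DF × DG = (576, 576, -576).
DE · (DF × DG) = 0.
The scalar triple product vanishes, so the four points are coplanar.

Yes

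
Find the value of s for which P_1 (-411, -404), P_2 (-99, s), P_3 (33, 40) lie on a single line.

The three points are collinear iff det[P_1P_2; P_1P_3] = 0.
This determinant is linear in s: (-444)s + (-40848) = 0, so s = -92.

-92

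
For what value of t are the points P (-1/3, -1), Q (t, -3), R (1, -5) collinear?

The three points are collinear iff det[PQ; PR] = 0.
This determinant is linear in t: (-4)t + (4/3) = 0, so t = 1/3.

1/3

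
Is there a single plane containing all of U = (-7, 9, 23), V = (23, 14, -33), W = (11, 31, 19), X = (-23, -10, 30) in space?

No

With U as base: UV = (30, 5, -56), UW = (18, 22, -4), UX = (-16, -19, 7).
UW × UX = (78, -62, 10).
UV · (UW × UX) = 1470.
Since 1470 ≠ 0, the four points are not coplanar.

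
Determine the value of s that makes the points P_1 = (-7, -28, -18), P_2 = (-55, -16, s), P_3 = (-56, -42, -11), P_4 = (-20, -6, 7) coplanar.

Normal to plane P_1P_3P_4: n = (-504, 1134, -1260); plane equation n·P = -5544.
Requiring n·P_2 = -5544: (-1260)s + (9576) = -5544.
So s = 12.

12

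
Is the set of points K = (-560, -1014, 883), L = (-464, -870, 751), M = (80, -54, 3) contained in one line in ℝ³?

Yes

KL = (96, 144, -132), KM = (640, 960, -880).
Each component of KM is 20/3 times the corresponding component of KL, so KM = 20/3·KL and the points are collinear.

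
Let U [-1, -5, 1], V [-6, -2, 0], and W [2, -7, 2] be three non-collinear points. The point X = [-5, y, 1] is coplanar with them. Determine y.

-3

Coplanarity requires UV · (UW × UX) = 0.
UV = (-5, 3, -1), UW = (3, -2, 1); the triple product is linear in y with coefficient 2 and constant term 6.
Setting it to zero: y = -3.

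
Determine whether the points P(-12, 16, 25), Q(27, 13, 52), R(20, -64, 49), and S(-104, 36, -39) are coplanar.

The four points are coplanar iff the 3×3 determinant with rows PQ, PR, PS is zero.
Rows: (39, -3, 27), (32, -80, 24), (-92, 20, -64).
Expanding along the first row: (39)(4640) − (-3)(160) + (27)(-6720) = 0.
Zero determinant ⇒ coplanar.

Yes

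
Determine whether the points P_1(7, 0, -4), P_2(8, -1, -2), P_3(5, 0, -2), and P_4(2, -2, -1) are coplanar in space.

No

The four points are coplanar iff the 3×3 determinant with rows P_1P_2, P_1P_3, P_1P_4 is zero.
Rows: (1, -1, 2), (-2, 0, 2), (-5, -2, 3).
Expanding along the first row: (1)(4) − (-1)(4) + (2)(4) = 16.
Nonzero ⇒ not coplanar.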